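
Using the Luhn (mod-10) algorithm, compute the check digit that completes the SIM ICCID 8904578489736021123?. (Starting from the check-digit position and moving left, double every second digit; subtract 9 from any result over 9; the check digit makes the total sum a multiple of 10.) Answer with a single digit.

9

Partial digits right→left: 3 2 1 1 2 0 6 3 7 9 8 4 8 7 5 4 0 9 8
Double every second digit counting from the check-digit position (so the 1st, 3rd, 5th, ... of the partial from the right).
  doubled (with −9 where >9): 6 2 4 3 5 7 7 1 0 7 → sum 42
  kept as-is: 2 1 0 3 9 4 7 4 9 → sum 39
Total = 42 + 39 = 81.
Check digit = (10 − (81 mod 10)) mod 10 = 9.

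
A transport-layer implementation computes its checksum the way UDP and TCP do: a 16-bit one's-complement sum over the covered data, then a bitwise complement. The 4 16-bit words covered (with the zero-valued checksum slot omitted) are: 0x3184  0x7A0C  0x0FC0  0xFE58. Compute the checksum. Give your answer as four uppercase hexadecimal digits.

4656

One's-complement addition (fold any carry out of bit 15 back into bit 0):
  0x3184 + 0x7A0C = 0x0AB90
  0xAB90 + 0x0FC0 = 0x0BB50
  0xBB50 + 0xFE58 = 0x1B9A8 → wrap carry → 0xB9A9
One's-complement sum = 0xB9A9.
Checksum = ~0xB9A9 & 0xFFFF = 0x4656.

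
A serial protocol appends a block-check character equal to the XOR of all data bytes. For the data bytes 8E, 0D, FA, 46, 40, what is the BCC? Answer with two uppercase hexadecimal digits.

7F

XOR the bytes together:
  start with 0x8E
  0x8E ⊕ 0x0D = 0x83
  0x83 ⊕ 0xFA = 0x79
  0x79 ⊕ 0x46 = 0x3F
  0x3F ⊕ 0x40 = 0x7F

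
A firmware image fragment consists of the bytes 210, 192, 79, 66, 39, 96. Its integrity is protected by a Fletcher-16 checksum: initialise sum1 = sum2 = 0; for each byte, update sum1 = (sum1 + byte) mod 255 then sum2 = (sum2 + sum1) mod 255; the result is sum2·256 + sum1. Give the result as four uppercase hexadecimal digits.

Running sums (mod 255):
  after byte 0 (210): sum1=210, sum2=210
  after byte 1 (192): sum1=147, sum2=102
  after byte 2 (79): sum1=226, sum2=73
  after byte 3 (66): sum1=37, sum2=110
  after byte 4 (39): sum1=76, sum2=186
  after byte 5 (96): sum1=172, sum2=103
Checksum = sum2·256 + sum1 = 103·256 + 172 = 26540 = 0x67AC.

67AC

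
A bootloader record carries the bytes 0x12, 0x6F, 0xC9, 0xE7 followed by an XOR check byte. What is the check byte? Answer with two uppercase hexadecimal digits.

53

XOR the bytes together:
  start with 0x12
  0x12 ⊕ 0x6F = 0x7D
  0x7D ⊕ 0xC9 = 0xB4
  0xB4 ⊕ 0xE7 = 0x53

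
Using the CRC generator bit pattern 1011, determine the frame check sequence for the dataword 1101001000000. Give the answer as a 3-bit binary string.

Append 3 zeros: 1101001000000000. Divide by 1011 (XOR where the leading bit is 1):
  pos 0: 1101 XOR 1011 = 0110
  pos 1: 1100 XOR 1011 = 0111
  pos 2: 1110 XOR 1011 = 0101
  pos 3: 1011 XOR 1011 = 0000
Remainder (last 3 bits) = 000. This is the CRC / FCS.

000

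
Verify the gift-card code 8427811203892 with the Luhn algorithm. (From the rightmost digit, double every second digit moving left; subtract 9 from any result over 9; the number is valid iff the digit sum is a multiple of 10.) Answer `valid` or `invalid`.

invalid

From the right, keep odd positions and double even positions (subtract 9 from any doubled value over 9):
  doubled (positions 2,4,...): 9 6 4 2 5 8 → sum 34
  kept (positions 1,3,...): 2 8 0 1 8 2 8 → sum 29
Total = 63.
63 mod 10 = 3, so the number is invalid.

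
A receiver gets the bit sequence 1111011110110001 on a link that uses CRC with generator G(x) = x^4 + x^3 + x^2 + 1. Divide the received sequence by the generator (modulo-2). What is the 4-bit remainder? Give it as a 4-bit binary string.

1110

Modulo-2 division of 1111011110110001 by 11101:
  pos 0: 11110 XOR 11101 = 00011
  pos 3: 11111 XOR 11101 = 00010
  pos 6: 10101 XOR 11101 = 01000
  pos 7: 10001 XOR 11101 = 01100
  pos 8: 11000 XOR 11101 = 00101
  pos 10: 10100 XOR 11101 = 01001
  pos 11: 10011 XOR 11101 = 01110
Remainder = 1110 (nonzero — an error is detected).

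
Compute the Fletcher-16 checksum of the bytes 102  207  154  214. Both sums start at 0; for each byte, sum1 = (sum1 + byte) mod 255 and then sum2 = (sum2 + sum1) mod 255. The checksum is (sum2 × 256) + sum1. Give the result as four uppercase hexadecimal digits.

Running sums (mod 255):
  after byte 0 (102): sum1=102, sum2=102
  after byte 1 (207): sum1=54, sum2=156
  after byte 2 (154): sum1=208, sum2=109
  after byte 3 (214): sum1=167, sum2=21
Checksum = sum2·256 + sum1 = 21·256 + 167 = 5543 = 0x15A7.

15A7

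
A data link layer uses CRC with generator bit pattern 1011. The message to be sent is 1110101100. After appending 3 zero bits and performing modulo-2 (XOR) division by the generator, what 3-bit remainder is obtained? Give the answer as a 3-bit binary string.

010

Append 3 zeros: 1110101100000. Divide by 1011 (XOR where the leading bit is 1):
  pos 0: 1110 XOR 1011 = 0101
  pos 1: 1011 XOR 1011 = 0000
  pos 6: 1100 XOR 1011 = 0111
  pos 7: 1110 XOR 1011 = 0101
  pos 8: 1010 XOR 1011 = 0001
Remainder (last 3 bits) = 010. This is the CRC / FCS.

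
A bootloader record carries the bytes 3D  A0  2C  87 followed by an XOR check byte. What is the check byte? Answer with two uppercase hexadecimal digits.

36

XOR the bytes together:
  start with 0x3D
  0x3D ⊕ 0xA0 = 0x9D
  0x9D ⊕ 0x2C = 0xB1
  0xB1 ⊕ 0x87 = 0x36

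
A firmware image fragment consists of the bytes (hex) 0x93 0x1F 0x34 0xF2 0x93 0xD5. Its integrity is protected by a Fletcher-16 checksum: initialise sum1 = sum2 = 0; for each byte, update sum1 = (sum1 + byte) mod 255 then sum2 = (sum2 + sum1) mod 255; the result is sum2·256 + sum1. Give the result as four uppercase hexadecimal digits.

B743

Running sums (mod 255):
  after byte 0 (0x93): sum1=147, sum2=147
  after byte 1 (0x1F): sum1=178, sum2=70
  after byte 2 (0x34): sum1=230, sum2=45
  after byte 3 (0xF2): sum1=217, sum2=7
  after byte 4 (0x93): sum1=109, sum2=116
  after byte 5 (0xD5): sum1=67, sum2=183
Checksum = sum2·256 + sum1 = 183·256 + 67 = 46915 = 0xB743.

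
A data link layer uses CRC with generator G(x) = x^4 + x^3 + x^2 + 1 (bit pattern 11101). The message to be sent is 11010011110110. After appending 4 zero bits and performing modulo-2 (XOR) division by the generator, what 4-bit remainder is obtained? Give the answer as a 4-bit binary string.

Append 4 zeros: 110100111101100000. Divide by 11101 (XOR where the leading bit is 1):
  pos 0: 11010 XOR 11101 = 00111
  pos 2: 11101 XOR 11101 = 00000
  pos 7: 11101 XOR 11101 = 00000
  pos 12: 10000 XOR 11101 = 01101
  pos 13: 11010 XOR 11101 = 00111
Remainder (last 4 bits) = 0111. This is the CRC / FCS.

0111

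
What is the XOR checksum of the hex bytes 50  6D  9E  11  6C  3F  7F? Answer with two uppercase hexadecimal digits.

XOR the bytes together:
  start with 0x50
  0x50 ⊕ 0x6D = 0x3D
  0x3D ⊕ 0x9E = 0xA3
  0xA3 ⊕ 0x11 = 0xB2
  0xB2 ⊕ 0x6C = 0xDE
  0xDE ⊕ 0x3F = 0xE1
  0xE1 ⊕ 0x7F = 0x9E

9E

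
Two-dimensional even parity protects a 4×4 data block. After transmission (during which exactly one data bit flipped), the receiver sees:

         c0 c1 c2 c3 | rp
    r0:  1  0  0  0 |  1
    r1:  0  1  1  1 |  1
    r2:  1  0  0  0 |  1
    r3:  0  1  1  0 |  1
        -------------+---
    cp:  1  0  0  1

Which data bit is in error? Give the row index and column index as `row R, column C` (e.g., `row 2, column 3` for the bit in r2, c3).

row 3, column 0

Recompute each row's even parity and compare to rp:
  r0: data parity 1, sent rp 1 → ok
  r1: data parity 1, sent rp 1 → ok
  r2: data parity 1, sent rp 1 → ok
  r3: data parity 0, sent rp 1 → mismatch
Recompute each column's even parity and compare to cp:
  c0: data parity 0, sent cp 1 → mismatch
  c1: data parity 0, sent cp 0 → ok
  c2: data parity 0, sent cp 0 → ok
  c3: data parity 1, sent cp 1 → ok
Exactly one row (r3) and one column (c0) fail → the flipped bit is at their intersection.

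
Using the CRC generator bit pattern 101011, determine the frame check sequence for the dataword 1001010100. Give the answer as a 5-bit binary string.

00011

Append 5 zeros: 100101010000000. Divide by 101011 (XOR where the leading bit is 1):
  pos 0: 100101 XOR 101011 = 001110
  pos 2: 111001 XOR 101011 = 010010
  pos 3: 100100 XOR 101011 = 001111
  pos 5: 111100 XOR 101011 = 010111
  pos 6: 101110 XOR 101011 = 000101
  pos 9: 101000 XOR 101011 = 000011
Remainder (last 5 bits) = 00011. This is the CRC / FCS.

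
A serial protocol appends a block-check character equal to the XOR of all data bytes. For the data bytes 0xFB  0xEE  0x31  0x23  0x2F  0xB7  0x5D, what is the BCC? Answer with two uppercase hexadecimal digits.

C2

XOR the bytes together:
  start with 0xFB
  0xFB ⊕ 0xEE = 0x15
  0x15 ⊕ 0x31 = 0x24
  0x24 ⊕ 0x23 = 0x07
  0x07 ⊕ 0x2F = 0x28
  0x28 ⊕ 0xB7 = 0x9F
  0x9F ⊕ 0x5D = 0xC2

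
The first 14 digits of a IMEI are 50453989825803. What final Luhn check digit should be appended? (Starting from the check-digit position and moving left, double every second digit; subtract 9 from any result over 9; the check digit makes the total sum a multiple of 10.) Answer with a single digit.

Partial digits right→left: 3 0 8 5 2 8 9 8 9 3 5 4 0 5
Double every second digit counting from the check-digit position (so the 1st, 3rd, 5th, ... of the partial from the right).
  doubled (with −9 where >9): 6 7 4 9 9 1 0 → sum 36
  kept as-is: 0 5 8 8 3 4 5 → sum 33
Total = 36 + 33 = 69.
Check digit = (10 − (69 mod 10)) mod 10 = 1.

1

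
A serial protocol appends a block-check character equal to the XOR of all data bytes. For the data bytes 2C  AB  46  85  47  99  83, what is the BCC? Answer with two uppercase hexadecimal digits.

19

XOR the bytes together:
  start with 0x2C
  0x2C ⊕ 0xAB = 0x87
  0x87 ⊕ 0x46 = 0xC1
  0xC1 ⊕ 0x85 = 0x44
  0x44 ⊕ 0x47 = 0x03
  0x03 ⊕ 0x99 = 0x9A
  0x9A ⊕ 0x83 = 0x19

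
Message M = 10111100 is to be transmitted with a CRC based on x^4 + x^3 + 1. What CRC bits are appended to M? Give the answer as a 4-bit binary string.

Append 4 zeros: 101111000000. Divide by 11001 (XOR where the leading bit is 1):
  pos 0: 10111 XOR 11001 = 01110
  pos 1: 11101 XOR 11001 = 00100
  pos 3: 10000 XOR 11001 = 01001
  pos 4: 10010 XOR 11001 = 01011
  pos 5: 10110 XOR 11001 = 01111
  pos 6: 11110 XOR 11001 = 00111
Remainder (last 4 bits) = 1110. This is the CRC / FCS.

1110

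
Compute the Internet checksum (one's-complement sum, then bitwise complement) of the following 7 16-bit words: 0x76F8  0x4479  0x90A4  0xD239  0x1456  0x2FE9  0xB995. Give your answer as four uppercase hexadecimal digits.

One's-complement addition (fold any carry out of bit 15 back into bit 0):
  0x76F8 + 0x4479 = 0x0BB71
  0xBB71 + 0x90A4 = 0x14C15 → wrap carry → 0x4C16
  0x4C16 + 0xD239 = 0x11E4F → wrap carry → 0x1E50
  0x1E50 + 0x1456 = 0x032A6
  0x32A6 + 0x2FE9 = 0x0628F
  0x628F + 0xB995 = 0x11C24 → wrap carry → 0x1C25
One's-complement sum = 0x1C25.
Checksum = ~0x1C25 & 0xFFFF = 0xE3DA.

E3DA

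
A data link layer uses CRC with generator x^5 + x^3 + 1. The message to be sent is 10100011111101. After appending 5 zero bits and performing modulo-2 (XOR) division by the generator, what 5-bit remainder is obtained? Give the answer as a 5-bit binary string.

10100

Append 5 zeros: 1010001111110100000. Divide by 101001 (XOR where the leading bit is 1):
  pos 0: 101000 XOR 101001 = 000001
  pos 5: 111111 XOR 101001 = 010110
  pos 6: 101101 XOR 101001 = 000100
  pos 9: 100010 XOR 101001 = 001011
  pos 11: 101100 XOR 101001 = 000101
Remainder (last 5 bits) = 10100. This is the CRC / FCS.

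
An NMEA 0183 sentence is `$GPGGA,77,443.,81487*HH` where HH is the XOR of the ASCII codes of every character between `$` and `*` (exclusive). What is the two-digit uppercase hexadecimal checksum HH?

XOR the ASCII codes of the payload characters:
  'G' = 0x47 → acc = 0x47
  'P' = 0x50 → acc = 0x17
  'G' = 0x47 → acc = 0x50
  'G' = 0x47 → acc = 0x17
  'A' = 0x41 → acc = 0x56
  ',' = 0x2C → acc = 0x7A
  '7' = 0x37 → acc = 0x4D
  '7' = 0x37 → acc = 0x7A
  ',' = 0x2C → acc = 0x56
  '4' = 0x34 → acc = 0x62
  '4' = 0x34 → acc = 0x56
  '3' = 0x33 → acc = 0x65
  '.' = 0x2E → acc = 0x4B
  ',' = 0x2C → acc = 0x67
  '8' = 0x38 → acc = 0x5F
  '1' = 0x31 → acc = 0x6E
  '4' = 0x34 → acc = 0x5A
  '8' = 0x38 → acc = 0x62
  '7' = 0x37 → acc = 0x55
Checksum = 0x55.

55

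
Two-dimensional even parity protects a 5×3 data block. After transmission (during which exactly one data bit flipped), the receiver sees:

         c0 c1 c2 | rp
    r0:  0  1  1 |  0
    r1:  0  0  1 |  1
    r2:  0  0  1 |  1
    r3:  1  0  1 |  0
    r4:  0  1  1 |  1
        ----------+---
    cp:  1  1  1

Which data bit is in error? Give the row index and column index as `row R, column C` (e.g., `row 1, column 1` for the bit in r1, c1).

Recompute each row's even parity and compare to rp:
  r0: data parity 0, sent rp 0 → ok
  r1: data parity 1, sent rp 1 → ok
  r2: data parity 1, sent rp 1 → ok
  r3: data parity 0, sent rp 0 → ok
  r4: data parity 0, sent rp 1 → mismatch
Recompute each column's even parity and compare to cp:
  c0: data parity 1, sent cp 1 → ok
  c1: data parity 0, sent cp 1 → mismatch
  c2: data parity 1, sent cp 1 → ok
Exactly one row (r4) and one column (c1) fail → the flipped bit is at their intersection.

row 4, column 1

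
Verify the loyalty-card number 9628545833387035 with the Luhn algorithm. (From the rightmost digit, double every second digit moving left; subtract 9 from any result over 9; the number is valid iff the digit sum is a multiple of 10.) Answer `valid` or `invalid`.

From the right, keep odd positions and double even positions (subtract 9 from any doubled value over 9):
  doubled (positions 2,4,...): 6 5 6 6 1 1 4 9 → sum 38
  kept (positions 1,3,...): 5 0 8 3 8 4 8 6 → sum 42
Total = 80.
80 mod 10 = 0, so the number is valid.

valid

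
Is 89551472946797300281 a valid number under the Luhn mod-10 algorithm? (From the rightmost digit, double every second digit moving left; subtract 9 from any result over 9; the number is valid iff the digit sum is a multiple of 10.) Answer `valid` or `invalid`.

From the right, keep odd positions and double even positions (subtract 9 from any doubled value over 9):
  doubled (positions 2,4,...): 7 0 6 9 3 9 5 2 1 7 → sum 49
  kept (positions 1,3,...): 1 2 0 7 7 4 2 4 5 9 → sum 41
Total = 90.
90 mod 10 = 0, so the number is valid.

valid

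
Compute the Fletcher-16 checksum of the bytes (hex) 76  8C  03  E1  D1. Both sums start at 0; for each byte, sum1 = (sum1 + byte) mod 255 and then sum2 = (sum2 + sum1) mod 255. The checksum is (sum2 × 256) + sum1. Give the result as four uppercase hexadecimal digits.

21B9

Running sums (mod 255):
  after byte 0 (76): sum1=118, sum2=118
  after byte 1 (8C): sum1=3, sum2=121
  after byte 2 (03): sum1=6, sum2=127
  after byte 3 (E1): sum1=231, sum2=103
  after byte 4 (D1): sum1=185, sum2=33
Checksum = sum2·256 + sum1 = 33·256 + 185 = 8633 = 0x21B9.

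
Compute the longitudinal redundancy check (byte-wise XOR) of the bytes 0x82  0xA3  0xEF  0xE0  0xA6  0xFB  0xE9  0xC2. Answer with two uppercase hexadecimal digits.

58

XOR the bytes together:
  start with 0x82
  0x82 ⊕ 0xA3 = 0x21
  0x21 ⊕ 0xEF = 0xCE
  0xCE ⊕ 0xE0 = 0x2E
  0x2E ⊕ 0xA6 = 0x88
  0x88 ⊕ 0xFB = 0x73
  0x73 ⊕ 0xE9 = 0x9A
  0x9A ⊕ 0xC2 = 0x58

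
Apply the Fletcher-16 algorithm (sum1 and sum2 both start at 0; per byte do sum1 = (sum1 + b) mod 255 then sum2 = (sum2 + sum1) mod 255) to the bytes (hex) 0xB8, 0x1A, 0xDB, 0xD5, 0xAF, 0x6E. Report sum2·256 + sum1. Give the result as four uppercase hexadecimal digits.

Running sums (mod 255):
  after byte 0 (0xB8): sum1=184, sum2=184
  after byte 1 (0x1A): sum1=210, sum2=139
  after byte 2 (0xDB): sum1=174, sum2=58
  after byte 3 (0xD5): sum1=132, sum2=190
  after byte 4 (0xAF): sum1=52, sum2=242
  after byte 5 (0x6E): sum1=162, sum2=149
Checksum = sum2·256 + sum1 = 149·256 + 162 = 38306 = 0x95A2.

95A2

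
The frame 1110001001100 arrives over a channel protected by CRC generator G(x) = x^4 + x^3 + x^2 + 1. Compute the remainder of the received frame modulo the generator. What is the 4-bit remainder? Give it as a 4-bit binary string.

Modulo-2 division of 1110001001100 by 11101:
  pos 0: 11100 XOR 11101 = 00001
  pos 4: 10100 XOR 11101 = 01001
  pos 5: 10011 XOR 11101 = 01110
  pos 6: 11101 XOR 11101 = 00000
Remainder = 0000 (zero — the frame passes the CRC check).

0000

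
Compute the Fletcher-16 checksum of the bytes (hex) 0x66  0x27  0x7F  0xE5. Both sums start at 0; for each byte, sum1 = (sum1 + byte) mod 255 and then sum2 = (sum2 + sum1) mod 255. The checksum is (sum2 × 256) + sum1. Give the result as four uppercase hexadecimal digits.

F3F2

Running sums (mod 255):
  after byte 0 (0x66): sum1=102, sum2=102
  after byte 1 (0x27): sum1=141, sum2=243
  after byte 2 (0x7F): sum1=13, sum2=1
  after byte 3 (0xE5): sum1=242, sum2=243
Checksum = sum2·256 + sum1 = 243·256 + 242 = 62450 = 0xF3F2.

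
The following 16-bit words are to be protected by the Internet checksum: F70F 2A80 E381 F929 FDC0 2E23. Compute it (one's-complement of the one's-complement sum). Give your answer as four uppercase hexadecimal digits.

D5DF

One's-complement addition (fold any carry out of bit 15 back into bit 0):
  0xF70F + 0x2A80 = 0x1218F → wrap carry → 0x2190
  0x2190 + 0xE381 = 0x10511 → wrap carry → 0x0512
  0x0512 + 0xF929 = 0x0FE3B
  0xFE3B + 0xFDC0 = 0x1FBFB → wrap carry → 0xFBFC
  0xFBFC + 0x2E23 = 0x12A1F → wrap carry → 0x2A20
One's-complement sum = 0x2A20.
Checksum = ~0x2A20 & 0xFFFF = 0xD5DF.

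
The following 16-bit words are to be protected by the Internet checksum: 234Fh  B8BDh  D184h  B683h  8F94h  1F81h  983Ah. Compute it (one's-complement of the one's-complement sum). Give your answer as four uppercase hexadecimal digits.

549A

One's-complement addition (fold any carry out of bit 15 back into bit 0):
  0x234F + 0xB8BD = 0x0DC0C
  0xDC0C + 0xD184 = 0x1AD90 → wrap carry → 0xAD91
  0xAD91 + 0xB683 = 0x16414 → wrap carry → 0x6415
  0x6415 + 0x8F94 = 0x0F3A9
  0xF3A9 + 0x1F81 = 0x1132A → wrap carry → 0x132B
  0x132B + 0x983A = 0x0AB65
One's-complement sum = 0xAB65.
Checksum = ~0xAB65 & 0xFFFF = 0x549A.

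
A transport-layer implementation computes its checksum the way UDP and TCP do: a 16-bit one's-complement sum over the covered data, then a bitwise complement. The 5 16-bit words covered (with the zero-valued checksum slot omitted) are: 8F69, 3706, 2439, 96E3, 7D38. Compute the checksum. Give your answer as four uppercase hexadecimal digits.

013B

One's-complement addition (fold any carry out of bit 15 back into bit 0):
  0x8F69 + 0x3706 = 0x0C66F
  0xC66F + 0x2439 = 0x0EAA8
  0xEAA8 + 0x96E3 = 0x1818B → wrap carry → 0x818C
  0x818C + 0x7D38 = 0x0FEC4
One's-complement sum = 0xFEC4.
Checksum = ~0xFEC4 & 0xFFFF = 0x013B.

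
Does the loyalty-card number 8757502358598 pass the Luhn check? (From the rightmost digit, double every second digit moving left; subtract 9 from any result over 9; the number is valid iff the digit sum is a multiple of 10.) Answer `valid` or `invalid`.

From the right, keep odd positions and double even positions (subtract 9 from any doubled value over 9):
  doubled (positions 2,4,...): 9 7 6 0 5 5 → sum 32
  kept (positions 1,3,...): 8 5 5 2 5 5 8 → sum 38
Total = 70.
70 mod 10 = 0, so the number is valid.

valid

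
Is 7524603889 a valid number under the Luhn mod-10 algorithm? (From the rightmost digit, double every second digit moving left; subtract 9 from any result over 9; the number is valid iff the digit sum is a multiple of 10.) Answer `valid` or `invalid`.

From the right, keep odd positions and double even positions (subtract 9 from any doubled value over 9):
  doubled (positions 2,4,...): 7 6 3 4 5 → sum 25
  kept (positions 1,3,...): 9 8 0 4 5 → sum 26
Total = 51.
51 mod 10 = 1, so the number is invalid.

invalid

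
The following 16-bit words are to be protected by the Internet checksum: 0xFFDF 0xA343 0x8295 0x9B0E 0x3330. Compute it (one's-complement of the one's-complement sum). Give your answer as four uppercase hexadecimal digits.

One's-complement addition (fold any carry out of bit 15 back into bit 0):
  0xFFDF + 0xA343 = 0x1A322 → wrap carry → 0xA323
  0xA323 + 0x8295 = 0x125B8 → wrap carry → 0x25B9
  0x25B9 + 0x9B0E = 0x0C0C7
  0xC0C7 + 0x3330 = 0x0F3F7
One's-complement sum = 0xF3F7.
Checksum = ~0xF3F7 & 0xFFFF = 0x0C08.

0C08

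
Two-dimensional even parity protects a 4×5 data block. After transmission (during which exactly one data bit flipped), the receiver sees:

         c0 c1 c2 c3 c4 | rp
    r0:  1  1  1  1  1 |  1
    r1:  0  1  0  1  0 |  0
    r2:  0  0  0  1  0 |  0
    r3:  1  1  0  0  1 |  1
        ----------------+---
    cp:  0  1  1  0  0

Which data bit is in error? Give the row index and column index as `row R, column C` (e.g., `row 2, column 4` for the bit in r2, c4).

Recompute each row's even parity and compare to rp:
  r0: data parity 1, sent rp 1 → ok
  r1: data parity 0, sent rp 0 → ok
  r2: data parity 1, sent rp 0 → mismatch
  r3: data parity 1, sent rp 1 → ok
Recompute each column's even parity and compare to cp:
  c0: data parity 0, sent cp 0 → ok
  c1: data parity 1, sent cp 1 → ok
  c2: data parity 1, sent cp 1 → ok
  c3: data parity 1, sent cp 0 → mismatch
  c4: data parity 0, sent cp 0 → ok
Exactly one row (r2) and one column (c3) fail → the flipped bit is at their intersection.

row 2, column 3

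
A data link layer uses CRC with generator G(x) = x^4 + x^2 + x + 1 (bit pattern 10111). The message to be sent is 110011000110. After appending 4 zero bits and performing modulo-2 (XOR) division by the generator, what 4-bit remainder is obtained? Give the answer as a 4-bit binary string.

1001

Append 4 zeros: 1100110001100000. Divide by 10111 (XOR where the leading bit is 1):
  pos 0: 11001 XOR 10111 = 01110
  pos 1: 11101 XOR 10111 = 01010
  pos 2: 10100 XOR 10111 = 00011
  pos 5: 11001 XOR 10111 = 01110
  pos 6: 11101 XOR 10111 = 01010
  pos 7: 10100 XOR 10111 = 00011
  pos 10: 11000 XOR 10111 = 01111
  pos 11: 11110 XOR 10111 = 01001
Remainder (last 4 bits) = 1001. This is the CRC / FCS.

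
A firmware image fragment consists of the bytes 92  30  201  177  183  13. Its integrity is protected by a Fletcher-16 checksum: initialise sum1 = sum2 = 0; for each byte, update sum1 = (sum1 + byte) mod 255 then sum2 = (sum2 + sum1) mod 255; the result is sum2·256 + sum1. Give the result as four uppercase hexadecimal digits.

Running sums (mod 255):
  after byte 0 (92): sum1=92, sum2=92
  after byte 1 (30): sum1=122, sum2=214
  after byte 2 (201): sum1=68, sum2=27
  after byte 3 (177): sum1=245, sum2=17
  after byte 4 (183): sum1=173, sum2=190
  after byte 5 (13): sum1=186, sum2=121
Checksum = sum2·256 + sum1 = 121·256 + 186 = 31162 = 0x79BA.

79BA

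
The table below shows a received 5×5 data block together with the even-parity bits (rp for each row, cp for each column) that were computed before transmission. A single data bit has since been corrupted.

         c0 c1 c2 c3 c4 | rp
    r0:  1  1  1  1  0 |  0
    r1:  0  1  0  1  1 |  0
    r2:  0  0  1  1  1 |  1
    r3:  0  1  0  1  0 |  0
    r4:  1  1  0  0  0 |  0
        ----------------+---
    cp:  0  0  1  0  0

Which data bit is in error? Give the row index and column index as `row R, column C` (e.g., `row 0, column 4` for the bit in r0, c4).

Recompute each row's even parity and compare to rp:
  r0: data parity 0, sent rp 0 → ok
  r1: data parity 1, sent rp 0 → mismatch
  r2: data parity 1, sent rp 1 → ok
  r3: data parity 0, sent rp 0 → ok
  r4: data parity 0, sent rp 0 → ok
Recompute each column's even parity and compare to cp:
  c0: data parity 0, sent cp 0 → ok
  c1: data parity 0, sent cp 0 → ok
  c2: data parity 0, sent cp 1 → mismatch
  c3: data parity 0, sent cp 0 → ok
  c4: data parity 0, sent cp 0 → ok
Exactly one row (r1) and one column (c2) fail → the flipped bit is at their intersection.

row 1, column 2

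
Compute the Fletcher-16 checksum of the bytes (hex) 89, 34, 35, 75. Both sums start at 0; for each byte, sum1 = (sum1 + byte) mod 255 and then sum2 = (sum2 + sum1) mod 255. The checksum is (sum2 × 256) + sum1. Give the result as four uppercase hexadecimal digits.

A268

Running sums (mod 255):
  after byte 0 (89): sum1=137, sum2=137
  after byte 1 (34): sum1=189, sum2=71
  after byte 2 (35): sum1=242, sum2=58
  after byte 3 (75): sum1=104, sum2=162
Checksum = sum2·256 + sum1 = 162·256 + 104 = 41576 = 0xA268.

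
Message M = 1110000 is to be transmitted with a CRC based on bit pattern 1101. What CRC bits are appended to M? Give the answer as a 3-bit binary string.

111

Append 3 zeros: 1110000000. Divide by 1101 (XOR where the leading bit is 1):
  pos 0: 1110 XOR 1101 = 0011
  pos 2: 1100 XOR 1101 = 0001
  pos 5: 1000 XOR 1101 = 0101
  pos 6: 1010 XOR 1101 = 0111
Remainder (last 3 bits) = 111. This is the CRC / FCS.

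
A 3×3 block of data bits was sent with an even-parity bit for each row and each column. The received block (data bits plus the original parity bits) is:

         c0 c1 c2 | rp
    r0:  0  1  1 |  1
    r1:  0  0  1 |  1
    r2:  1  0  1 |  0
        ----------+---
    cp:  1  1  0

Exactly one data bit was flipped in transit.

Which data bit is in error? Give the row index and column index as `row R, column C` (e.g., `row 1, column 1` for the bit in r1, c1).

Recompute each row's even parity and compare to rp:
  r0: data parity 0, sent rp 1 → mismatch
  r1: data parity 1, sent rp 1 → ok
  r2: data parity 0, sent rp 0 → ok
Recompute each column's even parity and compare to cp:
  c0: data parity 1, sent cp 1 → ok
  c1: data parity 1, sent cp 1 → ok
  c2: data parity 1, sent cp 0 → mismatch
Exactly one row (r0) and one column (c2) fail → the flipped bit is at their intersection.

row 0, column 2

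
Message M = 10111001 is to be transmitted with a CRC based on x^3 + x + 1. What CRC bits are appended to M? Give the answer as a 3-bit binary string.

110

Append 3 zeros: 10111001000. Divide by 1011 (XOR where the leading bit is 1):
  pos 0: 1011 XOR 1011 = 0000
  pos 4: 1001 XOR 1011 = 0010
  pos 6: 1000 XOR 1011 = 0011
Remainder (last 3 bits) = 110. This is the CRC / FCS.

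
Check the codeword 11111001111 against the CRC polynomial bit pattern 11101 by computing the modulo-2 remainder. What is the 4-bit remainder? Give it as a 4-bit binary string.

1110

Modulo-2 division of 11111001111 by 11101:
  pos 0: 11111 XOR 11101 = 00010
  pos 3: 10001 XOR 11101 = 01100
  pos 4: 11001 XOR 11101 = 00100
  pos 6: 10011 XOR 11101 = 01110
Remainder = 1110 (nonzero — an error is detected).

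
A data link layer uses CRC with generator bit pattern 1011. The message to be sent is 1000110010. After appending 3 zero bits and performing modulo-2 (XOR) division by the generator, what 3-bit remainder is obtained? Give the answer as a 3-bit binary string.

010

Append 3 zeros: 1000110010000. Divide by 1011 (XOR where the leading bit is 1):
  pos 0: 1000 XOR 1011 = 0011
  pos 2: 1111 XOR 1011 = 0100
  pos 3: 1000 XOR 1011 = 0011
  pos 5: 1101 XOR 1011 = 0110
  pos 6: 1100 XOR 1011 = 0111
  pos 7: 1110 XOR 1011 = 0101
  pos 8: 1010 XOR 1011 = 0001
Remainder (last 3 bits) = 010. This is the CRC / FCS.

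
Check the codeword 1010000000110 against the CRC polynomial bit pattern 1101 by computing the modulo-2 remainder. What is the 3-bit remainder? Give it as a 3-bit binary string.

Modulo-2 division of 1010000000110 by 1101:
  pos 0: 1010 XOR 1101 = 0111
  pos 1: 1110 XOR 1101 = 0011
  pos 3: 1100 XOR 1101 = 0001
  pos 6: 1000 XOR 1101 = 0101
  pos 7: 1011 XOR 1101 = 0110
  pos 8: 1101 XOR 1101 = 0000
Remainder = 000 (zero — the frame passes the CRC check).

000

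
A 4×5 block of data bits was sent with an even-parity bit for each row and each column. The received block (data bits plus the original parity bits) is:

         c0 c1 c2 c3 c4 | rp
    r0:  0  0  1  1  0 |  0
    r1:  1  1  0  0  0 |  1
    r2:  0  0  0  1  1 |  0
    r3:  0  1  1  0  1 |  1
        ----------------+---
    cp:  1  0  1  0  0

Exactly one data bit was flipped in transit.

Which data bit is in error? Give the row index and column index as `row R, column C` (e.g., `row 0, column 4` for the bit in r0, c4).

row 1, column 2

Recompute each row's even parity and compare to rp:
  r0: data parity 0, sent rp 0 → ok
  r1: data parity 0, sent rp 1 → mismatch
  r2: data parity 0, sent rp 0 → ok
  r3: data parity 1, sent rp 1 → ok
Recompute each column's even parity and compare to cp:
  c0: data parity 1, sent cp 1 → ok
  c1: data parity 0, sent cp 0 → ok
  c2: data parity 0, sent cp 1 → mismatch
  c3: data parity 0, sent cp 0 → ok
  c4: data parity 0, sent cp 0 → ok
Exactly one row (r1) and one column (c2) fail → the flipped bit is at their intersection.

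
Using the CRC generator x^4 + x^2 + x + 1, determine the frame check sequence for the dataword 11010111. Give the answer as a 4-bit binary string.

1111

Append 4 zeros: 110101110000. Divide by 10111 (XOR where the leading bit is 1):
  pos 0: 11010 XOR 10111 = 01101
  pos 1: 11011 XOR 10111 = 01100
  pos 2: 11001 XOR 10111 = 01110
  pos 3: 11101 XOR 10111 = 01010
  pos 4: 10100 XOR 10111 = 00011
  pos 7: 11000 XOR 10111 = 01111
Remainder (last 4 bits) = 1111. This is the CRC / FCS.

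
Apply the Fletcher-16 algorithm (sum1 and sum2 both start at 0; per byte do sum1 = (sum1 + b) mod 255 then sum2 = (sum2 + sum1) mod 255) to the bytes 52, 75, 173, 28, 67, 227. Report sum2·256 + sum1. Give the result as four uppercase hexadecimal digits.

2770

Running sums (mod 255):
  after byte 0 (52): sum1=52, sum2=52
  after byte 1 (75): sum1=127, sum2=179
  after byte 2 (173): sum1=45, sum2=224
  after byte 3 (28): sum1=73, sum2=42
  after byte 4 (67): sum1=140, sum2=182
  after byte 5 (227): sum1=112, sum2=39
Checksum = sum2·256 + sum1 = 39·256 + 112 = 10096 = 0x2770.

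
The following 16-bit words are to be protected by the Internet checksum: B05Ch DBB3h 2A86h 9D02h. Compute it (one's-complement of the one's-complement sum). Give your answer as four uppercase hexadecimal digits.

One's-complement addition (fold any carry out of bit 15 back into bit 0):
  0xB05C + 0xDBB3 = 0x18C0F → wrap carry → 0x8C10
  0x8C10 + 0x2A86 = 0x0B696
  0xB696 + 0x9D02 = 0x15398 → wrap carry → 0x5399
One's-complement sum = 0x5399.
Checksum = ~0x5399 & 0xFFFF = 0xAC66.

AC66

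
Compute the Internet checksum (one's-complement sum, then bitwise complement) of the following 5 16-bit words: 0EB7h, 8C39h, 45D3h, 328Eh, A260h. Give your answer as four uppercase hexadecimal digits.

One's-complement addition (fold any carry out of bit 15 back into bit 0):
  0x0EB7 + 0x8C39 = 0x09AF0
  0x9AF0 + 0x45D3 = 0x0E0C3
  0xE0C3 + 0x328E = 0x11351 → wrap carry → 0x1352
  0x1352 + 0xA260 = 0x0B5B2
One's-complement sum = 0xB5B2.
Checksum = ~0xB5B2 & 0xFFFF = 0x4A4D.

4A4D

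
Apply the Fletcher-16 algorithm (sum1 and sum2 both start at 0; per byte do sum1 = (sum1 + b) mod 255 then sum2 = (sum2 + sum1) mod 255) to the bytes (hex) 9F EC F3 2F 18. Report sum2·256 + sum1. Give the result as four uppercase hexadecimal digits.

Running sums (mod 255):
  after byte 0 (9F): sum1=159, sum2=159
  after byte 1 (EC): sum1=140, sum2=44
  after byte 2 (F3): sum1=128, sum2=172
  after byte 3 (2F): sum1=175, sum2=92
  after byte 4 (18): sum1=199, sum2=36
Checksum = sum2·256 + sum1 = 36·256 + 199 = 9415 = 0x24C7.

24C7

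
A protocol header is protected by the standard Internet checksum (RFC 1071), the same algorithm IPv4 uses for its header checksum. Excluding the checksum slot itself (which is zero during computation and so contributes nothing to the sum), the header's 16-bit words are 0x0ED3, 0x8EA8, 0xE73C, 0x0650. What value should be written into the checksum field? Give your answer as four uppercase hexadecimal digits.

74F7

One's-complement addition (fold any carry out of bit 15 back into bit 0):
  0x0ED3 + 0x8EA8 = 0x09D7B
  0x9D7B + 0xE73C = 0x184B7 → wrap carry → 0x84B8
  0x84B8 + 0x0650 = 0x08B08
One's-complement sum = 0x8B08.
Checksum = ~0x8B08 & 0xFFFF = 0x74F7.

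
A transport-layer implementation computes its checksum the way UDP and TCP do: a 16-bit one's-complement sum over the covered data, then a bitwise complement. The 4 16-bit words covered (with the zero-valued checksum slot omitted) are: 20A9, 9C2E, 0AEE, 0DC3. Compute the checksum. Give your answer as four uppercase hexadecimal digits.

One's-complement addition (fold any carry out of bit 15 back into bit 0):
  0x20A9 + 0x9C2E = 0x0BCD7
  0xBCD7 + 0x0AEE = 0x0C7C5
  0xC7C5 + 0x0DC3 = 0x0D588
One's-complement sum = 0xD588.
Checksum = ~0xD588 & 0xFFFF = 0x2A77.

2A77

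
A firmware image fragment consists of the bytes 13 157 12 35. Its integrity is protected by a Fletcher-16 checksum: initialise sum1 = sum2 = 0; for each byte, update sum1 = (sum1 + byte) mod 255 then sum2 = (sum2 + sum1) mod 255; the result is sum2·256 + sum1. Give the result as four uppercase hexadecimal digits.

48D9

Running sums (mod 255):
  after byte 0 (13): sum1=13, sum2=13
  after byte 1 (157): sum1=170, sum2=183
  after byte 2 (12): sum1=182, sum2=110
  after byte 3 (35): sum1=217, sum2=72
Checksum = sum2·256 + sum1 = 72·256 + 217 = 18649 = 0x48D9.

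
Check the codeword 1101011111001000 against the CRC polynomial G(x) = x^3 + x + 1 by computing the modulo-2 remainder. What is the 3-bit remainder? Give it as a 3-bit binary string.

110

Modulo-2 division of 1101011111001000 by 1011:
  pos 0: 1101 XOR 1011 = 0110
  pos 1: 1100 XOR 1011 = 0111
  pos 2: 1111 XOR 1011 = 0100
  pos 3: 1001 XOR 1011 = 0010
  pos 5: 1011 XOR 1011 = 0000
  pos 9: 1001 XOR 1011 = 0010
  pos 11: 1000 XOR 1011 = 0011
Remainder = 110 (nonzero — an error is detected).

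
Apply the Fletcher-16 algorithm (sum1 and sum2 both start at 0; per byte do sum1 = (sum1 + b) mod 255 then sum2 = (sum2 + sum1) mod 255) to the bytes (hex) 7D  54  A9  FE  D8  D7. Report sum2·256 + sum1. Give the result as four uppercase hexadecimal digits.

Running sums (mod 255):
  after byte 0 (7D): sum1=125, sum2=125
  after byte 1 (54): sum1=209, sum2=79
  after byte 2 (A9): sum1=123, sum2=202
  after byte 3 (FE): sum1=122, sum2=69
  after byte 4 (D8): sum1=83, sum2=152
  after byte 5 (D7): sum1=43, sum2=195
Checksum = sum2·256 + sum1 = 195·256 + 43 = 49963 = 0xC32B.

C32B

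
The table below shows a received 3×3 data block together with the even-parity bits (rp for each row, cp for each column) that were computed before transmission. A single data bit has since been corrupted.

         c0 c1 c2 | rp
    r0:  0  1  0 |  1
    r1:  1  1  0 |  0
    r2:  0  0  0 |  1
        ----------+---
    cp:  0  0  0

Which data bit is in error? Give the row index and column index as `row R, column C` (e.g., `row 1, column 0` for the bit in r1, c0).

row 2, column 0

Recompute each row's even parity and compare to rp:
  r0: data parity 1, sent rp 1 → ok
  r1: data parity 0, sent rp 0 → ok
  r2: data parity 0, sent rp 1 → mismatch
Recompute each column's even parity and compare to cp:
  c0: data parity 1, sent cp 0 → mismatch
  c1: data parity 0, sent cp 0 → ok
  c2: data parity 0, sent cp 0 → ok
Exactly one row (r2) and one column (c0) fail → the flipped bit is at their intersection.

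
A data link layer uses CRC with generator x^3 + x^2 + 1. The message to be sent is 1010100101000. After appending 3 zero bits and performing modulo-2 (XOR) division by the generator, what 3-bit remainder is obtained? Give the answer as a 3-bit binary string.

111

Append 3 zeros: 1010100101000000. Divide by 1101 (XOR where the leading bit is 1):
  pos 0: 1010 XOR 1101 = 0111
  pos 1: 1111 XOR 1101 = 0010
  pos 3: 1000 XOR 1101 = 0101
  pos 4: 1011 XOR 1101 = 0110
  pos 5: 1100 XOR 1101 = 0001
  pos 8: 1100 XOR 1101 = 0001
  pos 11: 1000 XOR 1101 = 0101
  pos 12: 1010 XOR 1101 = 0111
Remainder (last 3 bits) = 111. This is the CRC / FCS.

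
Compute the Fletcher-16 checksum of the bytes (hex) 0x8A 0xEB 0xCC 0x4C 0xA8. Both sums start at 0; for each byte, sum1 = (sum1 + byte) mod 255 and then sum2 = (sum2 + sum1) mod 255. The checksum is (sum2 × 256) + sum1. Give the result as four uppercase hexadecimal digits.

Running sums (mod 255):
  after byte 0 (0x8A): sum1=138, sum2=138
  after byte 1 (0xEB): sum1=118, sum2=1
  after byte 2 (0xCC): sum1=67, sum2=68
  after byte 3 (0x4C): sum1=143, sum2=211
  after byte 4 (0xA8): sum1=56, sum2=12
Checksum = sum2·256 + sum1 = 12·256 + 56 = 3128 = 0x0C38.

0C38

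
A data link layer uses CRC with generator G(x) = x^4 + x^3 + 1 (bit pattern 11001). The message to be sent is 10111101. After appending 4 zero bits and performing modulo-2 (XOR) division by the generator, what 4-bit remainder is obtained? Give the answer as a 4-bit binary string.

0111

Append 4 zeros: 101111010000. Divide by 11001 (XOR where the leading bit is 1):
  pos 0: 10111 XOR 11001 = 01110
  pos 1: 11101 XOR 11001 = 00100
  pos 3: 10001 XOR 11001 = 01000
  pos 4: 10000 XOR 11001 = 01001
  pos 5: 10010 XOR 11001 = 01011
  pos 6: 10110 XOR 11001 = 01111
  pos 7: 11110 XOR 11001 = 00111
Remainder (last 4 bits) = 0111. This is the CRC / FCS.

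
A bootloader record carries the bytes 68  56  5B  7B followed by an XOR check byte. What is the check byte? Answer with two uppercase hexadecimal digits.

1E

XOR the bytes together:
  start with 0x68
  0x68 ⊕ 0x56 = 0x3E
  0x3E ⊕ 0x5B = 0x65
  0x65 ⊕ 0x7B = 0x1E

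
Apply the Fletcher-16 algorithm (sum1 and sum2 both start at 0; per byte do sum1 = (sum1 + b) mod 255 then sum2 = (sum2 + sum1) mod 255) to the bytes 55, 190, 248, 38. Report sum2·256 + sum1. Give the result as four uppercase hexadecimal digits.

3115

Running sums (mod 255):
  after byte 0 (55): sum1=55, sum2=55
  after byte 1 (190): sum1=245, sum2=45
  after byte 2 (248): sum1=238, sum2=28
  after byte 3 (38): sum1=21, sum2=49
Checksum = sum2·256 + sum1 = 49·256 + 21 = 12565 = 0x3115.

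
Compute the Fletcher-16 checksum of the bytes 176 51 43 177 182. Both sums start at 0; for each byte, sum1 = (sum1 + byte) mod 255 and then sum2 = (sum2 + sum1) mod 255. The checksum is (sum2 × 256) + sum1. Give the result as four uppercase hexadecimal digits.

DB77

Running sums (mod 255):
  after byte 0 (176): sum1=176, sum2=176
  after byte 1 (51): sum1=227, sum2=148
  after byte 2 (43): sum1=15, sum2=163
  after byte 3 (177): sum1=192, sum2=100
  after byte 4 (182): sum1=119, sum2=219
Checksum = sum2·256 + sum1 = 219·256 + 119 = 56183 = 0xDB77.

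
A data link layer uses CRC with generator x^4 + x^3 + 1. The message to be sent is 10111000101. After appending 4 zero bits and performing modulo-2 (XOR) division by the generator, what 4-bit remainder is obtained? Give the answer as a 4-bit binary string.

Append 4 zeros: 101110001010000. Divide by 11001 (XOR where the leading bit is 1):
  pos 0: 10111 XOR 11001 = 01110
  pos 1: 11100 XOR 11001 = 00101
  pos 3: 10100 XOR 11001 = 01101
  pos 4: 11011 XOR 11001 = 00010
  pos 7: 10010 XOR 11001 = 01011
  pos 8: 10110 XOR 11001 = 01111
  pos 9: 11110 XOR 11001 = 00111
Remainder (last 4 bits) = 1110. This is the CRC / FCS.

1110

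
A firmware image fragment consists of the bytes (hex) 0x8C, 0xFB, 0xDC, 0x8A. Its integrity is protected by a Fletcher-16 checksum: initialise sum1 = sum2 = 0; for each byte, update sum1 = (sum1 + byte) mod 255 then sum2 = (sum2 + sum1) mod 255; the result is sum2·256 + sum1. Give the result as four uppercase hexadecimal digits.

6AEF

Running sums (mod 255):
  after byte 0 (0x8C): sum1=140, sum2=140
  after byte 1 (0xFB): sum1=136, sum2=21
  after byte 2 (0xDC): sum1=101, sum2=122
  after byte 3 (0x8A): sum1=239, sum2=106
Checksum = sum2·256 + sum1 = 106·256 + 239 = 27375 = 0x6AEF.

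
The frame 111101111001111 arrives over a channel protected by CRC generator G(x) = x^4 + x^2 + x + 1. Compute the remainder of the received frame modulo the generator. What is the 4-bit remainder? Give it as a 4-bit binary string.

0000

Modulo-2 division of 111101111001111 by 10111:
  pos 0: 11110 XOR 10111 = 01001
  pos 1: 10011 XOR 10111 = 00100
  pos 3: 10011 XOR 10111 = 00100
  pos 5: 10010 XOR 10111 = 00101
  pos 7: 10101 XOR 10111 = 00010
  pos 10: 10111 XOR 10111 = 00000
Remainder = 0000 (zero — the frame passes the CRC check).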